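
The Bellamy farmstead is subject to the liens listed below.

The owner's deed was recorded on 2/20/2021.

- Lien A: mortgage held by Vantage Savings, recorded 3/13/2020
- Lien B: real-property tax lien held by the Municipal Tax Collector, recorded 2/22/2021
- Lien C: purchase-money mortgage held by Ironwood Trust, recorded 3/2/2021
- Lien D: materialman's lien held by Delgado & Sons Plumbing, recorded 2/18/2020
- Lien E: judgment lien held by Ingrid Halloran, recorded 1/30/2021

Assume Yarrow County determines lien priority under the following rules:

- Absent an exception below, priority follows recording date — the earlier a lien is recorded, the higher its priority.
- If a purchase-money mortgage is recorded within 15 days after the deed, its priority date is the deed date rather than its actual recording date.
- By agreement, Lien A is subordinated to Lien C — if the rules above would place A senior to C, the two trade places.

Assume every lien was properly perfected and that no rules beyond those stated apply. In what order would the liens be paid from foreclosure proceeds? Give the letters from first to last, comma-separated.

D, C, E, A, B

Adjusting effective dates: C's effective date is the deed date, 2/20/2021.
Ordering by effective date: D (2/18/2020), A (3/13/2020), E (1/30/2021), C (2/20/2021), B (2/22/2021).
The subordination applies — A was senior to C — so A and C swap.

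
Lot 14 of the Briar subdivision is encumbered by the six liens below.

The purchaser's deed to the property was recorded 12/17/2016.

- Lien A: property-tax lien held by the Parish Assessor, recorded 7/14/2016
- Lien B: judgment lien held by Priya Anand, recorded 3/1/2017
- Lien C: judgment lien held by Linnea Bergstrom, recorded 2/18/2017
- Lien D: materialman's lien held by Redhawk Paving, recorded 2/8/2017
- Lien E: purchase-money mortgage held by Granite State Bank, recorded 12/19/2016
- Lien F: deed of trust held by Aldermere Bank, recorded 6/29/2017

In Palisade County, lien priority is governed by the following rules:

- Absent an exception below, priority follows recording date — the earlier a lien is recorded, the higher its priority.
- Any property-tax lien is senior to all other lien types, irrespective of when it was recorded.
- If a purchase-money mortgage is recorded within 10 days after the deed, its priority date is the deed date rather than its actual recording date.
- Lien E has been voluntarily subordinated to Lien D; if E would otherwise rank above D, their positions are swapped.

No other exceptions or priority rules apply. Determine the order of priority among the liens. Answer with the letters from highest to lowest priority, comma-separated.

A, D, E, C, B, F

Effective dates after the stated exceptions: E's effective date is the deed date, 12/17/2016.
A is a property-tax lien and takes priority over every other lien.
Remaining liens by effective date: E (12/17/2016), D (2/8/2017), C (2/18/2017), B (3/1/2017), F (6/29/2017).
Because E would otherwise rank above D, the subordination swaps them.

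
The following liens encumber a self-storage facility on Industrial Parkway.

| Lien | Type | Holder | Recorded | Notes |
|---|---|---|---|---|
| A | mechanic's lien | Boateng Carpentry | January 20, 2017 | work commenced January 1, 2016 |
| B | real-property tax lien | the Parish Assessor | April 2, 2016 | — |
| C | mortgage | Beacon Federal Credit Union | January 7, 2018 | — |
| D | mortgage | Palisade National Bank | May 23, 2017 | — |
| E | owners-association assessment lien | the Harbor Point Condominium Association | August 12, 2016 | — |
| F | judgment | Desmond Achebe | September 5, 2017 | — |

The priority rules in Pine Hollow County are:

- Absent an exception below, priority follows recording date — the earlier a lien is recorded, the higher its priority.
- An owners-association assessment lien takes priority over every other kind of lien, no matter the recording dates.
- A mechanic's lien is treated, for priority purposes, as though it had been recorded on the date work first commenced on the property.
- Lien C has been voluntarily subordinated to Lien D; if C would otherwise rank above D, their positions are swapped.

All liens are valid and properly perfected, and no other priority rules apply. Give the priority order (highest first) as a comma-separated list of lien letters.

E, A, B, D, F, C

Adjusting effective dates: A is treated as recorded January 1, 2016, the work-commencement date.
E is an owners-association assessment lien, so it outranks all other liens regardless of date.
Among the remaining liens, by effective date: A (January 1, 2016), B (April 2, 2016), D (May 23, 2017), F (September 5, 2017), C (January 7, 2018).
Since C is not senior to D, the subordination leaves the order unchanged.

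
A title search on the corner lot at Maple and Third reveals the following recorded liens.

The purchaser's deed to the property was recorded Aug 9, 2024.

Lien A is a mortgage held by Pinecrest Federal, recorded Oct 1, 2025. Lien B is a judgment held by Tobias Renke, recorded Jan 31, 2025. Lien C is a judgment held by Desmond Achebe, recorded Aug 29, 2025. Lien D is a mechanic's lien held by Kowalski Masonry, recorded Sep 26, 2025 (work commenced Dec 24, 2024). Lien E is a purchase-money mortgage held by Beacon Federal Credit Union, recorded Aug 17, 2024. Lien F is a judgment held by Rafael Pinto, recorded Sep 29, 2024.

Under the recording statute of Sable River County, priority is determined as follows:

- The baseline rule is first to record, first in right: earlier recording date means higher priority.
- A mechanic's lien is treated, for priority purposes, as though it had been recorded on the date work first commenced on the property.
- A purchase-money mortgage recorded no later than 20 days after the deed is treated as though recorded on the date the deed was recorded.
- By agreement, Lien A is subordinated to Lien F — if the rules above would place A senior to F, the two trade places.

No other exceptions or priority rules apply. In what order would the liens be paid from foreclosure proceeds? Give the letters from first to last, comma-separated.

Effective dates after the stated exceptions: D's effective date is Dec 24, 2024, when work began; E relates back to the deed date Aug 9, 2024.
By effective date: E (Aug 9, 2024), F (Sep 29, 2024), D (Dec 24, 2024), B (Jan 31, 2025), C (Aug 29, 2025), A (Oct 1, 2025).
A already ranks below F; the subordination has no effect.

E, F, D, B, C, A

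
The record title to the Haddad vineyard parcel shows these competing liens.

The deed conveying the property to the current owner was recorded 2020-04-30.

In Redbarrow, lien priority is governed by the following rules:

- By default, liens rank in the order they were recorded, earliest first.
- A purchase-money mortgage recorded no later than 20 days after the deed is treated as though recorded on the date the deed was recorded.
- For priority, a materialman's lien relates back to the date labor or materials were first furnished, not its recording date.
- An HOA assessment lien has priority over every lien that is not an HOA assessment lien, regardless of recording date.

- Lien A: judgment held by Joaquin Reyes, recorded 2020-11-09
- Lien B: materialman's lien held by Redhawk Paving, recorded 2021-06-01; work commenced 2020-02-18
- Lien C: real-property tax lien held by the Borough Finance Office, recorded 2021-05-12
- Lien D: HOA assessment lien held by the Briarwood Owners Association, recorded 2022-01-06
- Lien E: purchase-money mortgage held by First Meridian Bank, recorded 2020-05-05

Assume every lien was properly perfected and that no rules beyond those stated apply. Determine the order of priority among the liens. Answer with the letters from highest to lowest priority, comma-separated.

D, B, E, A, C

Adjusting effective dates: B relates back to 2020-02-18 (work commenced); E relates back to the deed date 2020-04-30.
As an HOA assessment lien, D is senior to every other lien.
Ordering the rest by effective date: B (2020-02-18), E (2020-04-30), A (2020-11-09), C (2021-05-12).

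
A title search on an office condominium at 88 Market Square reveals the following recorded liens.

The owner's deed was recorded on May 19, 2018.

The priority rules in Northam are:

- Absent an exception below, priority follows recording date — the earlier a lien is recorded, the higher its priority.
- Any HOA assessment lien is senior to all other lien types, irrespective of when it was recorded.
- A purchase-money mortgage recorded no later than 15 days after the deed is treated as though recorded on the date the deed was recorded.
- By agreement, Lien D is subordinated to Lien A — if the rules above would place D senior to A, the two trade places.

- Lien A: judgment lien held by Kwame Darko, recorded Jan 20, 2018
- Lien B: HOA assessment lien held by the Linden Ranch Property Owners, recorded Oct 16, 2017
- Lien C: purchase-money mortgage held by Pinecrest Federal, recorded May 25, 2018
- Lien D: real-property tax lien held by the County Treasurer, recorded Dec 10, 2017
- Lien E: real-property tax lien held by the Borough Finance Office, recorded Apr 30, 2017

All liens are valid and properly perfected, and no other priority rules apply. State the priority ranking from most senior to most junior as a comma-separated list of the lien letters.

B, E, A, D, C

Adjusting effective dates: C relates back to the deed date May 19, 2018.
B, as an HOA assessment lien, has superpriority and ranks first.
Ordering the rest by effective date: E (Apr 30, 2017), D (Dec 10, 2017), A (Jan 20, 2018), C (May 19, 2018).
Because D would otherwise rank above A, the subordination swaps them.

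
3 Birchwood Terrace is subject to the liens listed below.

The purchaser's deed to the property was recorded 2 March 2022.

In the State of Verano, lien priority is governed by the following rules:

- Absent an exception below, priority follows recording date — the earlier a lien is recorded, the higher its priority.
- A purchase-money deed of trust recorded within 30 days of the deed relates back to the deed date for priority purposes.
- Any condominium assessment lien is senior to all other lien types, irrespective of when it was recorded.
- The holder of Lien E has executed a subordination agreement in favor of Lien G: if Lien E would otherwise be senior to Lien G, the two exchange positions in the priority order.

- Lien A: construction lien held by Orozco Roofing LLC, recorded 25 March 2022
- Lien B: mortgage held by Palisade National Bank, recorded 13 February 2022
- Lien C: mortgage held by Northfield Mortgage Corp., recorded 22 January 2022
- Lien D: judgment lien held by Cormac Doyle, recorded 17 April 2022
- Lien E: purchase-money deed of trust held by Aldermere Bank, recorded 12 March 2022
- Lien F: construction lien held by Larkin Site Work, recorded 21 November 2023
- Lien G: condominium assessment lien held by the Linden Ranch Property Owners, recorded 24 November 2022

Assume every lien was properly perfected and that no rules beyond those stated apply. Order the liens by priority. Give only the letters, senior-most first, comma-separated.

Effective dates after the stated exceptions: E relates back to the deed date 2 March 2022.
G, as a condominium assessment lien, has superpriority and ranks first.
Remaining liens by effective date: C (22 January 2022), B (13 February 2022), E (2 March 2022), A (25 March 2022), D (17 April 2022), F (21 November 2023).
E is already junior to G, so the subordination agreement changes nothing.

G, C, B, E, A, D, F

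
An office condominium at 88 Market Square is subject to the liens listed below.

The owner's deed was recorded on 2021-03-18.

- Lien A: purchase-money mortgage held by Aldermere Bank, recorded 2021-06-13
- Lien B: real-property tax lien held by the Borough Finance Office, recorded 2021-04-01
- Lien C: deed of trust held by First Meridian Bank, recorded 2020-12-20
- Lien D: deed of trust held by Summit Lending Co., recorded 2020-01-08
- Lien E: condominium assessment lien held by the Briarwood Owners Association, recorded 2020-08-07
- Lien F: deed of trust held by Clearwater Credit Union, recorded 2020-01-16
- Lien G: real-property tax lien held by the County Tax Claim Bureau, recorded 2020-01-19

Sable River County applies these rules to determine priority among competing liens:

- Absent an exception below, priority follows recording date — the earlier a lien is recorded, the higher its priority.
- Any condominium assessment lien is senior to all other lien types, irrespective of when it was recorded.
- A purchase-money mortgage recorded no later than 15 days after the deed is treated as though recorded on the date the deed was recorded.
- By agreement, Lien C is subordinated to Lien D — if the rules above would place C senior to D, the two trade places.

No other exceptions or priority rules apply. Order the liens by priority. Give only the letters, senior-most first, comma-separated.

E, D, F, G, C, B, A

First, effective dates: A missed the 15-day window (87 days after the deed), so its recording date stands.
E is a condominium assessment lien, so it outranks all other liens regardless of date.
Ordering the rest by effective date: D (2020-01-08), F (2020-01-16), G (2020-01-19), C (2020-12-20), B (2021-04-01), A (2021-06-13).
C already ranks below D; the subordination has no effect.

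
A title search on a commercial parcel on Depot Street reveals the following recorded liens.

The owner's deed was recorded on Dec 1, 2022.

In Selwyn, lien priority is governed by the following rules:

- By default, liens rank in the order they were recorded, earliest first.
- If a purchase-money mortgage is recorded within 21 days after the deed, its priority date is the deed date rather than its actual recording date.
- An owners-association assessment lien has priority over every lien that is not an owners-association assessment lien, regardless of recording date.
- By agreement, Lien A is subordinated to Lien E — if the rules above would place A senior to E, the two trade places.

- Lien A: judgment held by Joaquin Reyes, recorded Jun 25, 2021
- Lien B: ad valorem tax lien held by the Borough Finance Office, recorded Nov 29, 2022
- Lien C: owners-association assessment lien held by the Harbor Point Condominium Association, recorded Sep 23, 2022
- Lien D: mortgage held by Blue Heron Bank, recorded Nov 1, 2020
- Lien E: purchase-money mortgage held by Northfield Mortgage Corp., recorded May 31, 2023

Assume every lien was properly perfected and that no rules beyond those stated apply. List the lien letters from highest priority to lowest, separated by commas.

C, D, E, B, A

Effective dates: E missed the 21-day window (181 days after the deed), so its recording date stands.
C is an owners-association assessment lien, so it outranks all other liens regardless of date.
Among the remaining liens, by effective date: D (Nov 1, 2020), A (Jun 25, 2021), B (Nov 29, 2022), E (May 31, 2023).
Because A would otherwise rank above E, the subordination swaps them.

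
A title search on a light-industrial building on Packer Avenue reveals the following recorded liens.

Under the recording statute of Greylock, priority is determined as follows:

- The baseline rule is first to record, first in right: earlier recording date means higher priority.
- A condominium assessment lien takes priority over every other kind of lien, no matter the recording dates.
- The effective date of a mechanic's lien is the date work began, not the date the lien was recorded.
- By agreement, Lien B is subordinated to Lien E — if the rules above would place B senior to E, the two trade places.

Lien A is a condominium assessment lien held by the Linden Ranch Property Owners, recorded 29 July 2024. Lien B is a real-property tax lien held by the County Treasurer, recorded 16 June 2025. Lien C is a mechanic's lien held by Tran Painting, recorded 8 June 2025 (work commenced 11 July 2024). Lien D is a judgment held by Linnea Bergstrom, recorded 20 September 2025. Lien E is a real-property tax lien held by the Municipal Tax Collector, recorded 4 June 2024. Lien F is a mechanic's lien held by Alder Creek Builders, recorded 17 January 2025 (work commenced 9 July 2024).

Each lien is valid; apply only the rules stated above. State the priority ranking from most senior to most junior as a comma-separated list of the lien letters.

A, E, F, C, B, D

First, effective dates: C's effective date is 11 July 2024, when work began; F relates back to 9 July 2024 (work commenced).
A is a condominium assessment lien and takes priority over every other lien.
The other liens, earliest effective date first: E (4 June 2024), F (9 July 2024), C (11 July 2024), B (16 June 2025), D (20 September 2025).
B already ranks below E; the subordination has no effect.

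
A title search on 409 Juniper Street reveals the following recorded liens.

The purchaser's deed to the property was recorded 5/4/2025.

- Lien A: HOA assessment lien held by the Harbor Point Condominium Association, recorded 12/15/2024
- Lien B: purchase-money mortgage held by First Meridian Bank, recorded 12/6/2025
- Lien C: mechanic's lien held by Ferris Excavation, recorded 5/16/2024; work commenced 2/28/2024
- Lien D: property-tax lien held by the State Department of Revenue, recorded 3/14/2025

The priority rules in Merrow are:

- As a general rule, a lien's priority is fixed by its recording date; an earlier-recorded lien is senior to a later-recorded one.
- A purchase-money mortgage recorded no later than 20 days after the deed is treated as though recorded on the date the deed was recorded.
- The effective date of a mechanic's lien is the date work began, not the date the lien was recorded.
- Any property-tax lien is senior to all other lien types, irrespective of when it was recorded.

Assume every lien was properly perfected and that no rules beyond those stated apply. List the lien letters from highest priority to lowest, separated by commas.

D, C, A, B

Adjusting effective dates: B was recorded 216 days after the deed — beyond 20 days — so no relation-back applies; C's effective date is 2/28/2024, when work began.
D is a property-tax lien, so it outranks all other liens regardless of date.
Among the remaining liens, by effective date: C (2/28/2024), A (12/15/2024), B (12/6/2025).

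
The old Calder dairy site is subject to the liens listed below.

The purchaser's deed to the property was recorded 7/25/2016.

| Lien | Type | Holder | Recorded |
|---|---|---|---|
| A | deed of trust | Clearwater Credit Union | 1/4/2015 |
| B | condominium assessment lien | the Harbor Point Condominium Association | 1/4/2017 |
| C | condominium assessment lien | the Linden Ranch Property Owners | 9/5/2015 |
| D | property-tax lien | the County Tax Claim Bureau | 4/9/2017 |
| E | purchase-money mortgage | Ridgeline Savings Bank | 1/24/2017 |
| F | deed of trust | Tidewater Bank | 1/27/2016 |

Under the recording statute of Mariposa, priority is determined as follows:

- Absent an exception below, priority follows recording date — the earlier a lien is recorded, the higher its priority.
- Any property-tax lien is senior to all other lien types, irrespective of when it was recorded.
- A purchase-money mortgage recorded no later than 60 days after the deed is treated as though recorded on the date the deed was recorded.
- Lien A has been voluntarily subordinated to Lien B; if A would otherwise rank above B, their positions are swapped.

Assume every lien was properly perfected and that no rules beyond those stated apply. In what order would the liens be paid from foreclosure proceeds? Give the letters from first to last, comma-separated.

D, B, C, F, A, E

Adjusting effective dates: E was recorded 183 days after the deed — beyond 60 days — so no relation-back applies.
D, as a property-tax lien, has superpriority and ranks first.
Ordering the rest by effective date: A (1/4/2015), C (9/5/2015), F (1/27/2016), B (1/4/2017), E (1/24/2017).
A is senior to B before the subordination, so the two trade places.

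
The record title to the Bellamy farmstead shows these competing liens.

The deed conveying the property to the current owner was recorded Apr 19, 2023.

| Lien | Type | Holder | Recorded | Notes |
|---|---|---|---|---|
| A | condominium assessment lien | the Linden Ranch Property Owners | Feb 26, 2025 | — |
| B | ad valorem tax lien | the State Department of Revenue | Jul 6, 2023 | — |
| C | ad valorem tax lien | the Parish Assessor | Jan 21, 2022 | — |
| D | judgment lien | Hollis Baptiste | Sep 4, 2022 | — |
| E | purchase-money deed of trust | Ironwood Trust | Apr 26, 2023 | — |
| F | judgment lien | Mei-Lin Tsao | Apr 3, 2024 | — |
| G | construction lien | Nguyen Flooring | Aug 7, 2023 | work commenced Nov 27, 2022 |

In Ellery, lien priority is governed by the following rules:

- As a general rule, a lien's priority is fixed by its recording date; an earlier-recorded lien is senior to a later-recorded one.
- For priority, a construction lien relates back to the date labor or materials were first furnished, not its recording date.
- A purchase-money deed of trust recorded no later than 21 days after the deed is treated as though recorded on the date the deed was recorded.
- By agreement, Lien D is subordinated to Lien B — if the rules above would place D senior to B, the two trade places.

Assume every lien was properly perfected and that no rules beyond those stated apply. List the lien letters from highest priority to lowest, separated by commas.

C, B, G, E, D, F, A

Effective dates: E's effective date is the deed date, Apr 19, 2023; G's effective date is Nov 27, 2022, when work began.
Sorted by effective date: C (Jan 21, 2022), D (Sep 4, 2022), G (Nov 27, 2022), E (Apr 19, 2023), B (Jul 6, 2023), F (Apr 3, 2024), A (Feb 26, 2025).
D is senior to B before the subordination, so the two trade places.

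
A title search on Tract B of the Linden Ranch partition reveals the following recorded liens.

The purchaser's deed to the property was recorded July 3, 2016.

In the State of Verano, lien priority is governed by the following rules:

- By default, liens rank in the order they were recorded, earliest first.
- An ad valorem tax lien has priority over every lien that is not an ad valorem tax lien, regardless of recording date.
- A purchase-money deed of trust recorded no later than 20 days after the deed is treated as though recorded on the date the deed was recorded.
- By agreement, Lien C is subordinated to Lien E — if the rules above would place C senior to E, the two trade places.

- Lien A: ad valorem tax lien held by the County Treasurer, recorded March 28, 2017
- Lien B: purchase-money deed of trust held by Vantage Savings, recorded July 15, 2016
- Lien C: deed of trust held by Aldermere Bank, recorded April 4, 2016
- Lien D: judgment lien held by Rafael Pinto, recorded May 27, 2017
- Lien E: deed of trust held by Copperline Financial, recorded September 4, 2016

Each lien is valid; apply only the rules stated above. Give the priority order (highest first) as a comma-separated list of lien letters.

A, E, B, C, D

First, effective dates: B's effective date is the deed date, July 3, 2016.
As an ad valorem tax lien, A is senior to every other lien.
Among the remaining liens, by effective date: C (April 4, 2016), B (July 3, 2016), E (September 4, 2016), D (May 27, 2017).
The subordination applies — C was senior to E — so C and E swap.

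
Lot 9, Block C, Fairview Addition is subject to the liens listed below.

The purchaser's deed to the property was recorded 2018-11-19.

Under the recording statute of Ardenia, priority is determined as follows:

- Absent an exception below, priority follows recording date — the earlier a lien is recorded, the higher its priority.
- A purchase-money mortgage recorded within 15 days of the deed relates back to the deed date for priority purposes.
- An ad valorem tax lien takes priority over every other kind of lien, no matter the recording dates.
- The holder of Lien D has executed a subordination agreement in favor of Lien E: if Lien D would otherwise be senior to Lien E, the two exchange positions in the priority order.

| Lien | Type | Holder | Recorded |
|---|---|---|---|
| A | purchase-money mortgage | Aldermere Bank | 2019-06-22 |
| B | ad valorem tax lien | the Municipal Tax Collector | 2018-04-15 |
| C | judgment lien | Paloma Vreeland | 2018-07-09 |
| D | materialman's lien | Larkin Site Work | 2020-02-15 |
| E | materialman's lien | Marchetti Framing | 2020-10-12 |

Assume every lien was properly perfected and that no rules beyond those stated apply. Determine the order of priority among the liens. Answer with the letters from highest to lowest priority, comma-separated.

Effective dates after the stated exceptions: A was recorded 215 days after the deed, outside the 15-day window, so it keeps its recording date.
B is an ad valorem tax lien and takes priority over every other lien.
The other liens, earliest effective date first: C (2018-07-09), A (2019-06-22), D (2020-02-15), E (2020-10-12).
Because D would otherwise rank above E, the subordination swaps them.

B, C, A, E, D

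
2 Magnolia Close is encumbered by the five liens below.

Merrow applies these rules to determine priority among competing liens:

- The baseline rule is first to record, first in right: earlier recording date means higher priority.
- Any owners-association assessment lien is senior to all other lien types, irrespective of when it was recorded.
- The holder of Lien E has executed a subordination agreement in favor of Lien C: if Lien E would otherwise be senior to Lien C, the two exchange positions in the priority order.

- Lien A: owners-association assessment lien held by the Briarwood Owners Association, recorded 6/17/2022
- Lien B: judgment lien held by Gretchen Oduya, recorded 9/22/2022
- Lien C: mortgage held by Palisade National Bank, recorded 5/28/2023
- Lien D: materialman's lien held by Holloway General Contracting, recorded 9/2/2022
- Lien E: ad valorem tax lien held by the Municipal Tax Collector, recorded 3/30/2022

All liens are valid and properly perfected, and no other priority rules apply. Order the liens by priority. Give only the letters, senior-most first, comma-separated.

As an owners-association assessment lien, A is senior to every other lien.
The other liens, earliest effective date first: E (3/30/2022), D (9/2/2022), B (9/22/2022), C (5/28/2023).
Because E would otherwise rank above C, the subordination swaps them.

A, C, D, B, E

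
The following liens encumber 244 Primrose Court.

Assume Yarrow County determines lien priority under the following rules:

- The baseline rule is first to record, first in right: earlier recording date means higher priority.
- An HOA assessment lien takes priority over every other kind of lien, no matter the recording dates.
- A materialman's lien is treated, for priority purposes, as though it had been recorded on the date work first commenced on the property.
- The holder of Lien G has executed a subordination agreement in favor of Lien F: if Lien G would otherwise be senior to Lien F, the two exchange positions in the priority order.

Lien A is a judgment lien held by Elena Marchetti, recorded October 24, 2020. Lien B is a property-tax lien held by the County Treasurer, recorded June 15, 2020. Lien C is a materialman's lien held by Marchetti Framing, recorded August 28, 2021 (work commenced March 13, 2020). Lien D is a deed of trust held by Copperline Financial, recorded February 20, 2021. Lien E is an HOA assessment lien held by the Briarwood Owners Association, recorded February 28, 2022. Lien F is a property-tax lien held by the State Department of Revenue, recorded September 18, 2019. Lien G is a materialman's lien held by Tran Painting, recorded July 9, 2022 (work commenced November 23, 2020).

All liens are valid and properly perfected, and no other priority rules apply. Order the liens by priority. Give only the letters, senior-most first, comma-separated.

Effective dates after the stated exceptions: C is treated as recorded March 13, 2020, the work-commencement date; G is treated as recorded November 23, 2020, the work-commencement date.
E is an HOA assessment lien and takes priority over every other lien.
Remaining liens by effective date: F (September 18, 2019), C (March 13, 2020), B (June 15, 2020), A (October 24, 2020), G (November 23, 2020), D (February 20, 2021).
Since G is not senior to F, the subordination leaves the order unchanged.

E, F, C, B, A, G, D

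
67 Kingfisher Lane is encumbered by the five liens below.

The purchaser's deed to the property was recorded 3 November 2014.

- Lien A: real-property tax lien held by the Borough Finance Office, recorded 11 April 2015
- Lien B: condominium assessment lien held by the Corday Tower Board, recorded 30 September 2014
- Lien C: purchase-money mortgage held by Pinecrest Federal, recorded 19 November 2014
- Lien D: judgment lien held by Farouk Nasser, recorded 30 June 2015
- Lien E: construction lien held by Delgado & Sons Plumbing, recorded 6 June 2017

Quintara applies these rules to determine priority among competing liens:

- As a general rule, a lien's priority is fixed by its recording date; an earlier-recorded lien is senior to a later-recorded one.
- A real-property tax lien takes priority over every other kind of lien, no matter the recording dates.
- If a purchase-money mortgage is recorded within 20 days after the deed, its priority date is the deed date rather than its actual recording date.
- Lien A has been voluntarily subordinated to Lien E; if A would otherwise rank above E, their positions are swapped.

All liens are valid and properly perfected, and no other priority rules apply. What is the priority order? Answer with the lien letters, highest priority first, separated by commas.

E, B, C, D, A

Effective dates after the stated exceptions: C relates back to the deed date 3 November 2014.
A is a real-property tax lien, so it outranks all other liens regardless of date.
Among the remaining liens, by effective date: B (30 September 2014), C (3 November 2014), D (30 June 2015), E (6 June 2017).
Because A would otherwise rank above E, the subordination swaps them.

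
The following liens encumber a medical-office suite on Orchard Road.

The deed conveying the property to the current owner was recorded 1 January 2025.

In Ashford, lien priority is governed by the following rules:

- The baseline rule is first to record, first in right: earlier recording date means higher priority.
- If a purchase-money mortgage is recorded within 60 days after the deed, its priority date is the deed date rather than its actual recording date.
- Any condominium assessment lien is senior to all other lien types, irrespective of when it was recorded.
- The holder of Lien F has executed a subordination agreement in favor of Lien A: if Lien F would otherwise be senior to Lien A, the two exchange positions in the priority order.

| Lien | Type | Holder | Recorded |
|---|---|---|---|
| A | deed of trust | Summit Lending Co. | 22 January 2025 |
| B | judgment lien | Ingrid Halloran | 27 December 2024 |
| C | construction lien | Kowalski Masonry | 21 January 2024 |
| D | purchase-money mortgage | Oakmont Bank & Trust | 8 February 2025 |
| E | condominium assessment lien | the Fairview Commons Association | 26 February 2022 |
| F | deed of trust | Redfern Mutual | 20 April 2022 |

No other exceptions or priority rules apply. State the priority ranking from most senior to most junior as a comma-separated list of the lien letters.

Effective dates after the stated exceptions: D was recorded within the 60-day window, so its effective date is the deed date 1 January 2025.
E is a condominium assessment lien, so it outranks all other liens regardless of date.
The other liens, earliest effective date first: F (20 April 2022), C (21 January 2024), B (27 December 2024), D (1 January 2025), A (22 January 2025).
The subordination applies — F was senior to A — so F and A swap.

E, A, C, B, D, F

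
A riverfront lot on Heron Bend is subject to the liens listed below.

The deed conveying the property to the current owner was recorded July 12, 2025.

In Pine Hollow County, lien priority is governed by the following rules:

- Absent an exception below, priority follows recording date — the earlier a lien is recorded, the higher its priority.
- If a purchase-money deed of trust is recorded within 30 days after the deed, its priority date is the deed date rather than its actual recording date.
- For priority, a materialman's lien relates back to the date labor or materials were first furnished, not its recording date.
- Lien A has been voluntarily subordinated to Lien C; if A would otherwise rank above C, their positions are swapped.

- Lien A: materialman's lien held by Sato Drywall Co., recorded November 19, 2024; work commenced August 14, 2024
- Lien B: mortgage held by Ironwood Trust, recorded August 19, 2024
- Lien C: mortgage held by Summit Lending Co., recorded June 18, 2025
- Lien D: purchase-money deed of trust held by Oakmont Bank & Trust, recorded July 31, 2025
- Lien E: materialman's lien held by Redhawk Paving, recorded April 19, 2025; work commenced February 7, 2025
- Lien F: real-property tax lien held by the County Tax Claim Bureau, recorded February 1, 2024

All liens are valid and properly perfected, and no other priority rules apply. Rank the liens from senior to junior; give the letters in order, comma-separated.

F, C, B, E, A, D

Effective dates after the stated exceptions: A is treated as recorded August 14, 2024, the work-commencement date; D was recorded within the 30-day window, so its effective date is the deed date July 12, 2025; E's effective date is February 7, 2025, when work began.
By effective date, earliest first: F (February 1, 2024), A (August 14, 2024), B (August 19, 2024), E (February 7, 2025), C (June 18, 2025), D (July 12, 2025).
Because A would otherwise rank above C, the subordination swaps them.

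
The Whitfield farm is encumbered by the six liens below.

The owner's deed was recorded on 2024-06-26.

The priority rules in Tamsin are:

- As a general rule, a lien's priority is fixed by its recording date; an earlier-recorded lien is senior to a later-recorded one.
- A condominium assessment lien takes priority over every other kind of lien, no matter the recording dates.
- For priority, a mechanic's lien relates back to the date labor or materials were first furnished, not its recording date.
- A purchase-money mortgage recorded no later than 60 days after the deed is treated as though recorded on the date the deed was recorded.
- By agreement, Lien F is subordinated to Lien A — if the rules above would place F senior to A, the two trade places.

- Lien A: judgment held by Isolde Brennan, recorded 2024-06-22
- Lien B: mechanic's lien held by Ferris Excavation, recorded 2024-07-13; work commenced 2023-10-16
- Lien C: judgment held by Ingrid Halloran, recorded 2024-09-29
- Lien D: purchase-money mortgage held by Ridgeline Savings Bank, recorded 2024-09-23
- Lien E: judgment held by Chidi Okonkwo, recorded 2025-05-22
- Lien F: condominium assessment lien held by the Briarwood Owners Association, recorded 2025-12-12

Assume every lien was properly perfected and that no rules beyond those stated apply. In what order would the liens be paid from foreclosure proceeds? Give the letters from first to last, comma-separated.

A, B, F, D, C, E

First, effective dates: B relates back to 2023-10-16 (work commenced); D missed the 60-day window (89 days after the deed), so its recording date stands.
F, as a condominium assessment lien, has superpriority and ranks first.
The other liens, earliest effective date first: B (2023-10-16), A (2024-06-22), D (2024-09-23), C (2024-09-29), E (2025-05-22).
Because F would otherwise rank above A, the subordination swaps them.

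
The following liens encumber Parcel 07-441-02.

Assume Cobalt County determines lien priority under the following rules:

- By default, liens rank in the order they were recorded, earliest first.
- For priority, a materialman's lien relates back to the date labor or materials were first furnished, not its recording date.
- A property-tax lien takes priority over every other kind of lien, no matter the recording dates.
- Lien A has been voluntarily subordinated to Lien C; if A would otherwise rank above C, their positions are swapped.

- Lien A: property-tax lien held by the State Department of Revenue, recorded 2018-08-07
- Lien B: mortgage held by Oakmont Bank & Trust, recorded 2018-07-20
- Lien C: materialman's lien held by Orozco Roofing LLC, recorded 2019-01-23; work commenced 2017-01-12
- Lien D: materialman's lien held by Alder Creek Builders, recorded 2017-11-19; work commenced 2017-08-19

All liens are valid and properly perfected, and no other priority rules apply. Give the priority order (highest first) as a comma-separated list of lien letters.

Effective dates: C's effective date is 2017-01-12, when work began; D relates back to 2017-08-19 (work commenced).
A is a property-tax lien, so it outranks all other liens regardless of date.
Among the remaining liens, by effective date: C (2017-01-12), D (2017-08-19), B (2018-07-20).
A would otherwise be senior to C, so under the subordination agreement A and C exchange positions.

C, A, D, B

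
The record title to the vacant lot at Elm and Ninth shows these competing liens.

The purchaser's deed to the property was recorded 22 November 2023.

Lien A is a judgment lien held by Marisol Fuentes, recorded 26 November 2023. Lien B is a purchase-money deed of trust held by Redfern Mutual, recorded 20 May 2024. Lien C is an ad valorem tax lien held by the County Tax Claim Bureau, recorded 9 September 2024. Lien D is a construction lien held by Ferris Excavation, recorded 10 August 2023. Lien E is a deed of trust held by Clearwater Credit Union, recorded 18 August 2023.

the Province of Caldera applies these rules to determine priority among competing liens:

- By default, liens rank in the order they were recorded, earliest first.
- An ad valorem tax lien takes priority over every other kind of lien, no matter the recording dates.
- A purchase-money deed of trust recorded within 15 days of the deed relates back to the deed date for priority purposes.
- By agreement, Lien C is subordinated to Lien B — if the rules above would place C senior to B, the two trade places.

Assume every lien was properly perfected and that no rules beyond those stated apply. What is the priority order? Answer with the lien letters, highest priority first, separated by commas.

B, D, E, A, C

First, effective dates: B missed the 15-day window (180 days after the deed), so its recording date stands.
C is an ad valorem tax lien, so it outranks all other liens regardless of date.
The other liens, earliest effective date first: D (10 August 2023), E (18 August 2023), A (26 November 2023), B (20 May 2024).
C would otherwise be senior to B, so under the subordination agreement C and B exchange positions.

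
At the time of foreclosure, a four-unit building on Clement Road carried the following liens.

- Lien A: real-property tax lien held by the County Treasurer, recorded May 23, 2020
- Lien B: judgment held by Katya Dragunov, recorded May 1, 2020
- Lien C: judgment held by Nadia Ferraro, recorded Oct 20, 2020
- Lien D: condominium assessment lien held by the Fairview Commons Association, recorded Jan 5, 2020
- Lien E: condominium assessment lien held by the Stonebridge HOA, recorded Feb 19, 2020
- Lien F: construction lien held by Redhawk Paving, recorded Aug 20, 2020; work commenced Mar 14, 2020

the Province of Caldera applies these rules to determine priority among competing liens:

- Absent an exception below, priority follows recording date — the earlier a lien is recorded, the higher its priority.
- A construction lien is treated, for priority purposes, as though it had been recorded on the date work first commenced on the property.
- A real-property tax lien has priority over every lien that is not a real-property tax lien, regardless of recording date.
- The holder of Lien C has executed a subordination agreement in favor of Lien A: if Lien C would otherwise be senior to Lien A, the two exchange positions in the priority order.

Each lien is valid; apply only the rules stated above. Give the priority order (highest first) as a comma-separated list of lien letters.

First, effective dates: F is treated as recorded Mar 14, 2020, the work-commencement date.
A is a real-property tax lien, so it outranks all other liens regardless of date.
Among the remaining liens, by effective date: D (Jan 5, 2020), E (Feb 19, 2020), F (Mar 14, 2020), B (May 1, 2020), C (Oct 20, 2020).
C already ranks below A; the subordination has no effect.

A, D, E, F, B, C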